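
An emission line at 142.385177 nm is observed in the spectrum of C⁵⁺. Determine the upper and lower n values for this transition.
n = 10 → n = 6

First, find the photon energy from the wavelength (hc = 1239.84 eV·nm):
E = hc/λ = 1239.84 eV·nm / 142.385177 nm = 8.7076480 eV

The energy levels of C⁵⁺ satisfy E_n = -13.6057 × 6² / n² eV, so an emission n_i → n_f releases
ΔE = 13.6057 × 6² × (1/n_f² − 1/n_i²) eV.

Setting ΔE equal to the photon energy:
1/n_f² − 1/n_i² = 8.7076480 / (13.6057 × 6²) = 0.017777778

Since 1/n_i² must be positive, we need 1/n_f² > 0.017777778, i.e. n_f ≤ 7. For each allowed n_f, solve n_i = (1/n_f² − 0.017777778)^(−1/2) and check whether it is a whole number:
  n_f = 1: 1/n_i² = 1.000000000 − 0.017777778 = 0.982222222 → n_i = 1.009  (not an integer) ✗
  n_f = 2: 1/n_i² = 0.250000000 − 0.017777778 = 0.232222222 → n_i = 2.075  (not an integer) ✗
  n_f = 3: 1/n_i² = 0.111111111 − 0.017777778 = 0.093333333 → n_i = 3.273  (not an integer) ✗
  n_f = 4: 1/n_i² = 0.062500000 − 0.017777778 = 0.044722222 → n_i = 4.729  (not an integer) ✗
  n_f = 5: 1/n_i² = 0.040000000 − 0.017777778 = 0.022222222 → n_i = 6.708  (not an integer) ✗
  n_f = 6: 1/n_i² = 0.027777778 − 0.017777778 = 0.010000000 → n_i = 10.000  → integer, n_i = 10 ✓
  n_f = 7: 1/n_i² = 0.020408163 − 0.017777778 = 0.002630385 → n_i = 19.498  (not an integer) ✗

Only n_f = 6 gives an integer upper level, n_i = 10.

The transition is from n = 10 to n = 6 (emission).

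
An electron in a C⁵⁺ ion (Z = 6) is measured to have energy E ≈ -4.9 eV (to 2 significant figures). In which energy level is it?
n = 10

The exact energy levels follow E_n = -13.6057 Z² / n² eV with Z = 6.

The measured value (-4.9 eV) is reported to only 2 significant figures, so we must test candidate n values and see which one matches to that precision.

Candidate energies:
  n = 8:  E = -13.6057 × 6² / 8² = -7.653206 eV
  n = 9:  E = -13.6057 × 6² / 9² = -6.046978 eV
  n = 10:  E = -13.6057 × 6² / 10² = -4.898052 eV  ← matches
  n = 11:  E = -13.6057 × 6² / 11² = -4.047977 eV
  n = 12:  E = -13.6057 × 6² / 12² = -3.401425 eV

Checking against the measurement of -4.9 eV (2 sig figs), only n = 10 agrees:
E_10 = -4.898052 eV, which rounds to -4.9 eV ✓

Therefore n = 10.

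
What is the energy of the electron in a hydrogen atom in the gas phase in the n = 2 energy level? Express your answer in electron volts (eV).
-3.4014 eV

The energy levels of a hydrogen-like atom are given by:
E_n = -13.6057 eV / n²

For n = 2:
E_2 = -13.6057 eV / 2²
E_2 = -13.6057 eV / 4
E_2 = -3.4014 eV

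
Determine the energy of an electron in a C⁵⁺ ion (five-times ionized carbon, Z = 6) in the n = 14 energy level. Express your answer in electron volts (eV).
-2.499006 eV

The energy levels of a hydrogen-like atom are given by:
E_n = -13.6057 Z² / n² eV  (with Z = 6 for C⁵⁺)

For n = 14:
E_14 = -13.6057 × 6² / 14²
E_14 = -13.6057 × 36 / 196
E_14 = -2.499006 eV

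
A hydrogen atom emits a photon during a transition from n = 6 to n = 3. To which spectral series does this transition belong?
Paschen series

The spectral series in hydrogen are named based on the final (lower) energy level:
- Lyman series: n_final = 1 (ultraviolet)
- Balmer series: n_final = 2 (visible/near-UV)
- Paschen series: n_final = 3 (infrared)
- Brackett series: n_final = 4 (infrared)
- Pfund series: n_final = 5 (far infrared)

Since this transition ends at n = 3, it belongs to the Paschen series.

For reference, this 6 → 3 line has photon energy
ΔE = 13.6057 eV × (1/3² - 1/6²) = 1.13380833 eV,
corresponding to wavelength λ = hc/ΔE = 1239.84 eV·nm / 1.13380833 eV = 1093.518 nm in the infrared region.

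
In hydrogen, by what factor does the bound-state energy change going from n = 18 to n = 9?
4.000

Using E_n = -13.6057 Z² / n² eV with Z = 1:

E_9 = -13.6057 / 9² = -13.6057 / 81 = -0.167971605 eV
E_18 = -13.6057 / 18² = -13.6057 / 324 = -0.041992901 eV

The ratio is:
E_9/E_18 = (-0.167971605) / (-0.041992901)
E_9/E_18 = (-13.6057/81) / (-13.6057/324)
E_9/E_18 = 324/81
E_9/E_18 = 4.000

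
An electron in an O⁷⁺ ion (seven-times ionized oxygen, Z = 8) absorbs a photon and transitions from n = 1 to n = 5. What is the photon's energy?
835.93 eV

The energy levels of a hydrogen-like atom are E_n = -13.6057 Z² eV / n².

Energy at n = 1: E_1 = -13.6057 × 8² / 1² = -870.76480 eV
Energy at n = 5: E_5 = -13.6057 × 8² / 5² = -34.83059 eV

The excitation energy is the difference:
ΔE = E_5 - E_1
ΔE = -34.83059 - (-870.76480)
ΔE = 835.93 eV

Since this is positive, energy must be absorbed (photon absorption).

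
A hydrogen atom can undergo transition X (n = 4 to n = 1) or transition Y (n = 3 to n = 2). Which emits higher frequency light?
4 → 1

Calculate the energy for each transition:

Transition 4 → 1:
ΔE₁ = |E_1 - E_4| = |-13.6057/1² - (-13.6057/4²)|
ΔE₁ = |-13.60570000000 - (-0.85035625000)| = 12.75534375 eV

Transition 3 → 2:
ΔE₂ = |E_2 - E_3| = |-13.6057/2² - (-13.6057/3²)|
ΔE₂ = |-3.40142500000 - (-1.51174444444)| = 1.88968056 eV

Since 12.75534375 eV > 1.88968056 eV, the transition 4 → 1 emits the more energetic photon.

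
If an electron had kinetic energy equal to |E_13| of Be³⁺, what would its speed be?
6.73136e+05 m/s (or 0.22% of c)

The binding energy at n = 13 for Be³⁺ is:
E_13 = -13.6057 × 4²/13² = -1.28811361 eV
|E_13| = 1.28811361 eV

Convert to Joules:
KE = 1.28811361 eV × (1.602177 × 10⁻¹⁹ J/eV) = 2.0637860e-19 J

Using KE = ½mv²:
v = √(2·KE/m_e)
v = √(2 × 2.0637860e-19 J / 9.10938 × 10⁻³¹ kg)
v = 6.73136e+05 m/s

This is approximately 0.22% the speed of light.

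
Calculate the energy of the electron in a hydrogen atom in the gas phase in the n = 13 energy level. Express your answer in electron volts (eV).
-0.08051 eV

The energy levels of a hydrogen-like atom are given by:
E_n = -13.6057 eV / n²

For n = 13:
E_13 = -13.6057 eV / 13²
E_13 = -13.6057 eV / 169
E_13 = -0.08051 eV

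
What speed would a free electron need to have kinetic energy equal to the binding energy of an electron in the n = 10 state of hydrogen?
2.18769e+05 m/s (or 0.07297% of c)

The binding energy at n = 10 for hydrogen is:
E_10 = -13.6057/10² = -0.136057000 eV
|E_10| = 0.136057000 eV

Convert to Joules:
KE = 0.136057000 eV × (1.602177 × 10⁻¹⁹ J/eV) = 2.1798740e-20 J

Using KE = ½mv²:
v = √(2·KE/m_e)
v = √(2 × 2.1798740e-20 J / 9.10938 × 10⁻³¹ kg)
v = 2.18769e+05 m/s

This is approximately 0.07297% the speed of light.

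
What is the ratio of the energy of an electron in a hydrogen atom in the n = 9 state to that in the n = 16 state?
3.160

Using E_n = -13.6057 Z² / n² eV with Z = 1:

E_9 = -13.6057 / 9² = -13.6057 / 81 = -0.167971605 eV
E_16 = -13.6057 / 16² = -13.6057 / 256 = -0.053147266 eV

The ratio is:
E_9/E_16 = (-0.167971605) / (-0.053147266)
E_9/E_16 = (-13.6057/81) / (-13.6057/256)
E_9/E_16 = 256/81
E_9/E_16 = 3.160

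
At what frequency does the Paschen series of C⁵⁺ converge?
1.3159e+16 Hz

The series limit corresponds to the transition from n = ∞ to n = 3.
This is the highest energy (shortest wavelength) transition in the Paschen series.

E_∞ = 0 eV
E_3 = -13.6057 × 6² / 3² = -54.422800 eV

Energy at series limit:
ΔE = E_∞ - E_3 = 0 - (-54.422800) = 54.422800 eV
E = 54.422800 eV × (1.602177 × 10⁻¹⁹ J/eV) = 8.719496e-18 J
f = E/h = 8.719496e-18 J / (6.62607 × 10⁻³⁴ J·s) = 1.3159e+16 Hz

This energy equals the ionization energy from the n = 3 state of C⁵⁺.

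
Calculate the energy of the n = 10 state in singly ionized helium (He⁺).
-0.544 eV

For hydrogen-like ions, the energy levels scale with Z²:
E_n = -13.6057 Z² / n² eV

For He⁺ (Z = 2) at n = 10:
E_10 = -13.6057 × 2² / 10²
E_10 = -13.6057 × 4 / 100
E_10 = -54.4228 / 100
E_10 = -0.544 eV

The energy is 4 times more negative than hydrogen at the same n due to the stronger nuclear charge.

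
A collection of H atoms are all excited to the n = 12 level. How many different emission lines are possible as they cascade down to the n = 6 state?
21

The electron can occupy levels n = 6, 7, ..., 12 during de-excitation — that is m = 12 - 6 + 1 = 7 distinct levels.

The number of distinct spectral lines equals the number of ways to choose 2 of these m levels (each pair gives one possible emission transition):

Number of lines = m(m-1)/2 = 7×6/2 = 21

These correspond to all possible transitions between the 7 levels:
12 → 11, 12 → 10, 12 → 9, 12 → 8, 12 → 7, 12 → 6, 11 → 10, 11 → 9...

Each transition produces a photon with a unique energy (and thus wavelength). This count does not depend on Z.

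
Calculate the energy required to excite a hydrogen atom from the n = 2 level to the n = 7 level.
3.12 eV

The energy levels of a hydrogen-like atom are E_n = -13.6057 eV / n².

Energy at n = 2: E_2 = -13.6057 / 2² = -3.40143 eV
Energy at n = 7: E_7 = -13.6057 / 7² = -0.27767 eV

The excitation energy is the difference:
ΔE = E_7 - E_2
ΔE = -0.27767 - (-3.40143)
ΔE = 3.12 eV

Since this is positive, energy must be absorbed (photon absorption).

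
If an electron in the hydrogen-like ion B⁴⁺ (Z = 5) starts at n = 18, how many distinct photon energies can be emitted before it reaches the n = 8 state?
55

The electron can occupy levels n = 8, 9, ..., 18 during de-excitation — that is m = 18 - 8 + 1 = 11 distinct levels.

The number of distinct spectral lines equals the number of ways to choose 2 of these m levels (each pair gives one possible emission transition):

Number of lines = m(m-1)/2 = 11×10/2 = 55

These correspond to all possible transitions between the 11 levels:
18 → 17, 18 → 16, 18 → 15, 18 → 14, 18 → 13, 18 → 12, 18 → 11, 18 → 10...

Each transition produces a photon with a unique energy (and thus wavelength). This count does not depend on Z.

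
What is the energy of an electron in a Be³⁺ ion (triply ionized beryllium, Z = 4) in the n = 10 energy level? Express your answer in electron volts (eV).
-2.18 eV

The energy levels of a hydrogen-like atom are given by:
E_n = -13.6057 Z² / n² eV  (with Z = 4 for Be³⁺)

For n = 10:
E_10 = -13.6057 × 4² / 10²
E_10 = -13.6057 × 16 / 100
E_10 = -2.18 eV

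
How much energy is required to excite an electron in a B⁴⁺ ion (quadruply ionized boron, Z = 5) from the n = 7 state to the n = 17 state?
5.7647 eV

The energy levels of a hydrogen-like atom are E_n = -13.6057 Z² eV / n².

Energy at n = 7: E_7 = -13.6057 × 5² / 7² = -6.9416837 eV
Energy at n = 17: E_17 = -13.6057 × 5² / 17² = -1.1769637 eV

The excitation energy is the difference:
ΔE = E_17 - E_7
ΔE = -1.1769637 - (-6.9416837)
ΔE = 5.7647 eV

Since this is positive, energy must be absorbed (photon absorption).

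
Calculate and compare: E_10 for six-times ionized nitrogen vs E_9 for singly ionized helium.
N⁶⁺ at n = 10 (E = -6.667 eV)

Using E_n = -13.6057 Z² / n² eV:

N⁶⁺ (Z = 7) at n = 10:
E = -13.6057 × 7² / 10² = -13.6057 × 49 / 100 = -6.666793 eV

He⁺ (Z = 2) at n = 9:
E = -13.6057 × 2² / 9² = -13.6057 × 4 / 81 = -0.671886 eV

Since -6.666793 eV < -0.671886 eV,
N⁶⁺ at n = 10 is more tightly bound (requires more energy to ionize).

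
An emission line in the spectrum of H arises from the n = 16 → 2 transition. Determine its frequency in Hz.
8.10e+14 Hz

First, find the transition energy:
E_16 = -13.6057 / 16² = -0.05315 eV
E_2 = -13.6057 / 2² = -3.40143 eV
|ΔE| = |E_2 - E_16| = 3.34828 eV

Convert to Joules: E = 3.34828 eV × (1.602177 × 10⁻¹⁹ J/eV) = 5.3645e-19 J

Using E = hf:
f = E/h = 5.3645e-19 J / (6.62607 × 10⁻³⁴ J·s)
f = 8.10e+14 Hz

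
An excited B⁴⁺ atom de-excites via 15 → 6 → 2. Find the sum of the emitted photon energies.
83.523881 eV

The energy levels of B⁴⁺ are E_n = -13.6057 × 5² / n² eV.

First transition (15 → 6):
ΔE₁ = |E_6 - E_15|
ΔE₁ = |-9.448402777778 - (-1.511744444444)| = 7.936658333 eV

Second transition (6 → 2):
ΔE₂ = |E_2 - E_6|
ΔE₂ = |-85.035625000000 - (-9.448402777778)| = 75.587222222 eV

Total energy released:
E_total = ΔE₁ + ΔE₂ = 7.936658333 + 75.587222222 = 83.523881 eV

Note: This equals the direct transition 15 → 2: 83.523881 eV ✓
Energy is conserved regardless of the path taken.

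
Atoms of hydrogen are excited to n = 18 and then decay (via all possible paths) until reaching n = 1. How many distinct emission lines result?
153

The electron can occupy levels n = 1, 2, ..., 18 during de-excitation — that is m = 18 - 1 + 1 = 18 distinct levels.

The number of distinct spectral lines equals the number of ways to choose 2 of these m levels (each pair gives one possible emission transition):

Number of lines = m(m-1)/2 = 18×17/2 = 153

These correspond to all possible transitions between the 18 levels:
18 → 17, 18 → 16, 18 → 15, 18 → 14, 18 → 13, 18 → 12, 18 → 11, 18 → 10...

Each transition produces a photon with a unique energy (and thus wavelength). This count does not depend on Z.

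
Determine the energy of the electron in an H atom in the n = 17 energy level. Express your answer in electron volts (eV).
-0.0471 eV

The energy levels of a hydrogen-like atom are given by:
E_n = -13.6057 eV / n²

For n = 17:
E_17 = -13.6057 eV / 17²
E_17 = -13.6057 eV / 289
E_17 = -0.0471 eV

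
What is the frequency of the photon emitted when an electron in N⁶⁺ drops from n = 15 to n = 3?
1.7195e+16 Hz

First, find the transition energy:
E_15 = -13.6057 × 7² / 15² = -2.9630191 eV
E_3 = -13.6057 × 7² / 3² = -74.0754778 eV
|ΔE| = |E_3 - E_15| = 71.1124587 eV

Convert to Joules: E = 71.1124587 eV × (1.602177 × 10⁻¹⁹ J/eV) = 1.139347e-17 J

Using E = hf:
f = E/h = 1.139347e-17 J / (6.62607 × 10⁻³⁴ J·s)
f = 1.7195e+16 Hz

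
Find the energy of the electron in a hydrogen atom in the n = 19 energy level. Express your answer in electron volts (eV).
-0.0377 eV

The energy levels of a hydrogen-like atom are given by:
E_n = -13.6057 eV / n²

For n = 19:
E_19 = -13.6057 eV / 19²
E_19 = -13.6057 eV / 361
E_19 = -0.0377 eV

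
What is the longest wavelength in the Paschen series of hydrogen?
1874.60 nm

The longest wavelength corresponds to the smallest energy transition in the series.
The Paschen series has all transitions ending at n_f = 3.

For H, the first line (α-line) is the jump from n = 4 to n = 3:
E_4 = -13.6057 / 4² = -0.85035625 eV
E_3 = -13.6057 / 3² = -1.51174444 eV
ΔE = E_4 - E_3 = 0.66138819 eV

λ = hc/E = 1239.84 eV·nm / 0.66138819 eV
λ = 1874.60 nm

This is the α-line of the Paschen series in H.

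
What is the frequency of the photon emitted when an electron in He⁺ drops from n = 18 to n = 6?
3.249e+14 Hz

First, find the transition energy:
E_18 = -13.6057 × 2² / 18² = -0.16797160 eV
E_6 = -13.6057 × 2² / 6² = -1.51174444 eV
|ΔE| = |E_6 - E_18| = 1.34377284 eV

Convert to Joules: E = 1.34377284 eV × (1.602177 × 10⁻¹⁹ J/eV) = 2.15296e-19 J

Using E = hf:
f = E/h = 2.15296e-19 J / (6.62607 × 10⁻³⁴ J·s)
f = 3.249e+14 Hz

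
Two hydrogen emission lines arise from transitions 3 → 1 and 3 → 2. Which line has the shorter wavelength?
3 → 1

Calculate the energy for each transition:

Transition 3 → 1:
ΔE₁ = |E_1 - E_3| = |-13.6057/1² - (-13.6057/3²)|
ΔE₁ = |-13.6057000000 - (-1.5117444444)| = 12.0939556 eV

Transition 3 → 2:
ΔE₂ = |E_2 - E_3| = |-13.6057/2² - (-13.6057/3²)|
ΔE₂ = |-3.4014250000 - (-1.5117444444)| = 1.8896806 eV

Since 12.0939556 eV > 1.8896806 eV, the transition 3 → 1 emits the more energetic photon.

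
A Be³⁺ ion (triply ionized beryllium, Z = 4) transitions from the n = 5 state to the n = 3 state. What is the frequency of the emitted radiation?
3.74311e+15 Hz

First, find the transition energy:
E_5 = -13.6057 × 4² / 5² = -8.7076480 eV
E_3 = -13.6057 × 4² / 3² = -24.1879111 eV
|ΔE| = |E_3 - E_5| = 15.4802631 eV

Convert to Joules: E = 15.4802631 eV × (1.602177 × 10⁻¹⁹ J/eV) = 2.4802121e-18 J

Using E = hf:
f = E/h = 2.4802121e-18 J / (6.62607 × 10⁻³⁴ J·s)
f = 3.74311e+15 Hz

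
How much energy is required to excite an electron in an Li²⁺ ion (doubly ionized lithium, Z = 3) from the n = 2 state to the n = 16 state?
30.134 eV

The energy levels of a hydrogen-like atom are E_n = -13.6057 Z² eV / n².

Energy at n = 2: E_2 = -13.6057 × 3² / 2² = -30.6128250 eV
Energy at n = 16: E_16 = -13.6057 × 3² / 16² = -0.4783254 eV

The excitation energy is the difference:
ΔE = E_16 - E_2
ΔE = -0.4783254 - (-30.6128250)
ΔE = 30.134 eV

Since this is positive, energy must be absorbed (photon absorption).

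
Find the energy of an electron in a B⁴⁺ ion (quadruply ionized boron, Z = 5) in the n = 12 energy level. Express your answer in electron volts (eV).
-2.362101 eV

The energy levels of a hydrogen-like atom are given by:
E_n = -13.6057 Z² / n² eV  (with Z = 5 for B⁴⁺)

For n = 12:
E_12 = -13.6057 × 5² / 12²
E_12 = -13.6057 × 25 / 144
E_12 = -2.362101 eV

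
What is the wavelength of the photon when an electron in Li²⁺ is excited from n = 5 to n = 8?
415.39151 nm

First, find the transition energy using E_n = -13.6057 Z² / n² eV:
E_5 = -13.6057 × 3² / 5² = -4.898052000 eV
E_8 = -13.6057 × 3² / 8² = -1.913301563 eV

Photon energy: |ΔE| = |E_8 - E_5| = 2.984750437 eV

Convert to wavelength using E = hc/λ with hc = 1239.84 eV·nm:
λ = hc/E = 1239.84 eV·nm / 2.984750437 eV
λ = 415.39151 nm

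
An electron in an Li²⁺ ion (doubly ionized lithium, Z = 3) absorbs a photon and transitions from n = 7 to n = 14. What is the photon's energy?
1.874 eV

The energy levels of a hydrogen-like atom are E_n = -13.6057 Z² eV / n².

Energy at n = 7: E_7 = -13.6057 × 3² / 7² = -2.499006 eV
Energy at n = 14: E_14 = -13.6057 × 3² / 14² = -0.624752 eV

The excitation energy is the difference:
ΔE = E_14 - E_7
ΔE = -0.624752 - (-2.499006)
ΔE = 1.874 eV

Since this is positive, energy must be absorbed (photon absorption).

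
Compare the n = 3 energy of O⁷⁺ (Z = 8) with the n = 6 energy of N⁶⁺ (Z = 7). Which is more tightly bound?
O⁷⁺ at n = 3 (E = -96.75164 eV)

Using E_n = -13.6057 Z² / n² eV:

O⁷⁺ (Z = 8) at n = 3:
E = -13.6057 × 8² / 3² = -13.6057 × 64 / 9 = -96.75164444 eV

N⁶⁺ (Z = 7) at n = 6:
E = -13.6057 × 7² / 6² = -13.6057 × 49 / 36 = -18.51886944 eV

Since -96.75164444 eV < -18.51886944 eV,
O⁷⁺ at n = 3 is more tightly bound (requires more energy to ionize).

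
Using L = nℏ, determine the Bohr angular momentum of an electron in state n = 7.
7.382e-34 J·s (or 7ℏ)

In the Bohr model, angular momentum is quantized:
L = nℏ

where ℏ = h/(2π) = 1.05457e-34 J·s

For n = 7:
L = 7 × 1.05457e-34 J·s
L = 7.382e-34 J·s

This can also be written as L = 7ℏ.
The angular momentum is an integer multiple of the reduced Planck constant.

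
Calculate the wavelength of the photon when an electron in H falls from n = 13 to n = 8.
9386.8987 nm

First, find the transition energy using E_n = -13.6057 / n² eV:
E_13 = -13.6057 / 13² = -0.0805071006 eV
E_8 = -13.6057 / 8² = -0.2125890625 eV

Photon energy: |ΔE| = |E_8 - E_13| = 0.1320819619 eV

Convert to wavelength using E = hc/λ with hc = 1239.84 eV·nm:
λ = hc/E = 1239.84 eV·nm / 0.1320819619 eV
λ = 9386.8987 nm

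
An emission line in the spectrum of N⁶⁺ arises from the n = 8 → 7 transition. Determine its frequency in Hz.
7.7106e+14 Hz

First, find the transition energy:
E_8 = -13.6057 × 7² / 8² = -10.4168641 eV
E_7 = -13.6057 × 7² / 7² = -13.6057000 eV
|ΔE| = |E_7 - E_8| = 3.1888359 eV

Convert to Joules: E = 3.1888359 eV × (1.602177 × 10⁻¹⁹ J/eV) = 5.109080e-19 J

Using E = hf:
f = E/h = 5.109080e-19 J / (6.62607 × 10⁻³⁴ J·s)
f = 7.7106e+14 Hz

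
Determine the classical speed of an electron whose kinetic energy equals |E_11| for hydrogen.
1.989e+05 m/s (or 0.06634% of c)

The binding energy at n = 11 for hydrogen is:
E_11 = -13.6057/11² = -0.1124438 eV
|E_11| = 0.1124438 eV

Convert to Joules:
KE = 0.1124438 eV × (1.602177 × 10⁻¹⁹ J/eV) = 1.80155e-20 J

Using KE = ½mv²:
v = √(2·KE/m_e)
v = √(2 × 1.80155e-20 J / 9.10938 × 10⁻³¹ kg)
v = 1.989e+05 m/s

This is approximately 0.06634% the speed of light.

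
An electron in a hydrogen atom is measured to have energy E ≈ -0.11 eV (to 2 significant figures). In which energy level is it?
n = 11

The exact energy levels follow E_n = -13.6057 eV / n².

The measured value (-0.11 eV) is reported to only 2 significant figures, so we must test candidate n values and see which one matches to that precision.

Candidate energies:
  n = 9:  E = -13.6057/9² = -0.167972 eV
  n = 10:  E = -13.6057/10² = -0.136057 eV
  n = 11:  E = -13.6057/11² = -0.112444 eV  ← matches
  n = 12:  E = -13.6057/12² = -0.094484 eV
  n = 13:  E = -13.6057/13² = -0.080507 eV

Checking against the measurement of -0.11 eV (2 sig figs), only n = 11 agrees:
E_11 = -0.112444 eV, which rounds to -0.11 eV ✓

Therefore n = 11.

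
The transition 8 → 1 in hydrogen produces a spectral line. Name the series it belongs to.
Lyman series

The spectral series in hydrogen are named based on the final (lower) energy level:
- Lyman series: n_final = 1 (ultraviolet)
- Balmer series: n_final = 2 (visible/near-UV)
- Paschen series: n_final = 3 (infrared)
- Brackett series: n_final = 4 (infrared)
- Pfund series: n_final = 5 (far infrared)

Since this transition ends at n = 1, it belongs to the Lyman series.

For reference, this 8 → 1 line has photon energy
ΔE = 13.6057 eV × (1/1² - 1/8²) = 13.3931 eV,
corresponding to wavelength λ = hc/ΔE = 1239.84 eV·nm / 13.3931 eV = 92.57 nm in the ultraviolet region.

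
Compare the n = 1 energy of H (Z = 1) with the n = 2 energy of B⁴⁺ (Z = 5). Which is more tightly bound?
B⁴⁺ at n = 2 (E = -85.035625 eV)

Using E_n = -13.6057 Z² / n² eV:

H (Z = 1) at n = 1:
E = -13.6057 × 1² / 1² = -13.6057 × 1 / 1 = -13.605700000 eV

B⁴⁺ (Z = 5) at n = 2:
E = -13.6057 × 5² / 2² = -13.6057 × 25 / 4 = -85.035625000 eV

Since -85.035625000 eV < -13.605700000 eV,
B⁴⁺ at n = 2 is more tightly bound (requires more energy to ionize).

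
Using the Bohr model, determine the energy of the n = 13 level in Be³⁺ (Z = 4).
-1.288114 eV

For hydrogen-like ions, the energy levels scale with Z²:
E_n = -13.6057 Z² / n² eV

For Be³⁺ (Z = 4) at n = 13:
E_13 = -13.6057 × 4² / 13²
E_13 = -13.6057 × 16 / 169
E_13 = -217.6912 / 169
E_13 = -1.288114 eV

The energy is 16 times more negative than hydrogen at the same n due to the stronger nuclear charge.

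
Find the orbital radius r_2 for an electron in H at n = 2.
0.2117 nm (or 2.1167 Å)

The Bohr radius formula is:
r_n = n² a₀ / Z

where a₀ = 0.0529177 nm is the Bohr radius.

For H (Z = 1) at n = 2:
r_2 = 2² × 0.0529177 nm / 1
r_2 = 4 × 0.0529177 nm / 1
r_2 = 0.21167 nm / 1
r_2 = 0.2117 nm

The electron orbits at approximately 0.2117 nm from the nucleus.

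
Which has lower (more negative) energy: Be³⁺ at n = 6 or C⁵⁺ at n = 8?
C⁵⁺ at n = 8 (E = -7.6532 eV)

Using E_n = -13.6057 Z² / n² eV:

Be³⁺ (Z = 4) at n = 6:
E = -13.6057 × 4² / 6² = -13.6057 × 16 / 36 = -6.0469778 eV

C⁵⁺ (Z = 6) at n = 8:
E = -13.6057 × 6² / 8² = -13.6057 × 36 / 64 = -7.6532063 eV

Since -7.6532063 eV < -6.0469778 eV,
C⁵⁺ at n = 8 is more tightly bound (requires more energy to ionize).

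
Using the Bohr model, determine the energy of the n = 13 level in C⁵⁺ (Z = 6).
-2.90 eV

For hydrogen-like ions, the energy levels scale with Z²:
E_n = -13.6057 Z² / n² eV

For C⁵⁺ (Z = 6) at n = 13:
E_13 = -13.6057 × 6² / 13²
E_13 = -13.6057 × 36 / 169
E_13 = -489.8052 / 169
E_13 = -2.90 eV

The energy is 36 times more negative than hydrogen at the same n due to the stronger nuclear charge.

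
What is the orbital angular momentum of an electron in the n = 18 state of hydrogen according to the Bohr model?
1.90e-33 J·s (or 18ℏ)

In the Bohr model, angular momentum is quantized:
L = nℏ

where ℏ = h/(2π) = 1.0546e-34 J·s

For n = 18:
L = 18 × 1.0546e-34 J·s
L = 1.90e-33 J·s

This can also be written as L = 18ℏ.
The angular momentum is an integer multiple of the reduced Planck constant.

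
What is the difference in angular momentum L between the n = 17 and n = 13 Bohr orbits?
4.22e-34 J·s (or 4ℏ)

In the Bohr model, L_n = nℏ where ℏ = 1.0546e-34 J·s.

L_17 = 17ℏ = 1.7928e-33 J·s
L_13 = 13ℏ = 1.3710e-33 J·s

ΔL = L_17 - L_13 = (17 - 13)ℏ = 4ℏ
ΔL = 4 × 1.0546e-34 J·s = 4.22e-34 J·s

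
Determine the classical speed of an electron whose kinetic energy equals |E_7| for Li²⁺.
9.3758e+05 m/s (or 0.312744% of c)

The binding energy at n = 7 for Li²⁺ is:
E_7 = -13.6057 × 3²/7² = -2.49900612 eV
|E_7| = 2.49900612 eV

Convert to Joules:
KE = 2.49900612 eV × (1.602177 × 10⁻¹⁹ J/eV) = 4.003850e-19 J

Using KE = ½mv²:
v = √(2·KE/m_e)
v = √(2 × 4.003850e-19 J / 9.10938 × 10⁻³¹ kg)
v = 9.3758e+05 m/s

This is approximately 0.312744% the speed of light.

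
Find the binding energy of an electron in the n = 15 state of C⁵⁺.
2.177 eV

The ionization energy is the energy needed to remove the electron completely (n → ∞).

For a hydrogen-like ion with Z = 6, E_n = -13.6057 Z² / n² eV.

At n = 15: E_15 = -13.6057 × 6² / 15² = -2.176912 eV
At n = ∞: E_∞ = 0 eV

Ionization energy = E_∞ - E_15 = 0 - (-2.176912) = 2.176912 eV
Ionization energy ≈ 2.177 eV

This is also called the binding energy of the electron in state n = 15.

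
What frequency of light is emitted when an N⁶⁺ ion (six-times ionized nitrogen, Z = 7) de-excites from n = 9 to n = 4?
8.08500e+15 Hz

First, find the transition energy:
E_9 = -13.6057 × 7² / 9² = -8.2306086 eV
E_4 = -13.6057 × 7² / 4² = -41.6674563 eV
|ΔE| = |E_4 - E_9| = 33.4368477 eV

Convert to Joules: E = 33.4368477 eV × (1.602177 × 10⁻¹⁹ J/eV) = 5.3571748e-18 J

Using E = hf:
f = E/h = 5.3571748e-18 J / (6.62607 × 10⁻³⁴ J·s)
f = 8.08500e+15 Hz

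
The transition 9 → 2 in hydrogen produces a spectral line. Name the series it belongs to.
Balmer series

The spectral series in hydrogen are named based on the final (lower) energy level:
- Lyman series: n_final = 1 (ultraviolet)
- Balmer series: n_final = 2 (visible/near-UV)
- Paschen series: n_final = 3 (infrared)
- Brackett series: n_final = 4 (infrared)
- Pfund series: n_final = 5 (far infrared)

Since this transition ends at n = 2, it belongs to the Balmer series.

For reference, this 9 → 2 line has photon energy
ΔE = 13.6057 eV × (1/2² - 1/9²) = 3.233453 eV,
corresponding to wavelength λ = hc/ΔE = 1239.84 eV·nm / 3.233453 eV = 383.44 nm in the visible/near-UV region.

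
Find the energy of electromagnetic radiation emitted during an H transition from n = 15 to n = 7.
0.2172 eV

The energy levels are E_n = -13.6057 eV / n².

Energy at n = 15: E_15 = -13.6057 / 15² = -0.0604698 eV
Energy at n = 7: E_7 = -13.6057 / 7² = -0.2776673 eV

For emission (electron falling to lower state), the photon energy is:
E_photon = E_15 - E_7 = |-0.0604698 - (-0.2776673)|
E_photon = 0.2172 eV

This energy is carried away by the emitted photon.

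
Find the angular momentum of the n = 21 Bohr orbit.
2.2146e-33 J·s (or 21ℏ)

In the Bohr model, angular momentum is quantized:
L = nℏ

where ℏ = h/(2π) = 1.054572e-34 J·s

For n = 21:
L = 21 × 1.054572e-34 J·s
L = 2.2146e-33 J·s

This can also be written as L = 21ℏ.
The angular momentum is an integer multiple of the reduced Planck constant.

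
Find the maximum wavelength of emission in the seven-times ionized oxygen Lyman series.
1.898469 nm

The longest wavelength corresponds to the smallest energy transition in the series.
The Lyman series has all transitions ending at n_f = 1.

For O⁷⁺ (Z = 8), the first line (α-line) is the jump from n = 2 to n = 1:
E_2 = -13.6057 × 8² / 2² = -217.69120000 eV
E_1 = -13.6057 × 8² / 1² = -870.76480000 eV
ΔE = E_2 - E_1 = 653.07360000 eV

λ = hc/E = 1239.84 eV·nm / 653.07360000 eV
λ = 1.898469 nm

This is the α-line of the Lyman series in O⁷⁺.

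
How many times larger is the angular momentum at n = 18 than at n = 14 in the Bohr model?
1.286

In the Bohr model, L_n = nℏ, so the ratio is purely the ratio of quantum numbers:

L_18/L_14 = 18ℏ / 14ℏ = 18/14 = 1.286

The angular momentum scales linearly with n.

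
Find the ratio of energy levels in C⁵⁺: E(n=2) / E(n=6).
9.000000

Using E_n = -13.6057 Z² / n² eV with Z = 6:

E_2 = -13.6057 × 6² / 2² = -489.8052 / 4 = -122.451300000000 eV
E_6 = -13.6057 × 6² / 6² = -489.8052 / 36 = -13.605700000000 eV

The ratio is:
E_2/E_6 = (-122.451300000000) / (-13.605700000000)
E_2/E_6 = (-489.8052/4) / (-489.8052/36)
E_2/E_6 = 36/4
E_2/E_6 = 9.000000
(Note: the Z² factors cancel in the ratio.)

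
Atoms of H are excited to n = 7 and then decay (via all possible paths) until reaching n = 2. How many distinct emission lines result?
15

The electron can occupy levels n = 2, 3, ..., 7 during de-excitation — that is m = 7 - 2 + 1 = 6 distinct levels.

The number of distinct spectral lines equals the number of ways to choose 2 of these m levels (each pair gives one possible emission transition):

Number of lines = m(m-1)/2 = 6×5/2 = 15

These correspond to all possible transitions between the 6 levels:
7 → 6, 7 → 5, 7 → 4, 7 → 3, 7 → 2, 6 → 5, 6 → 4, 6 → 3...

Each transition produces a photon with a unique energy (and thus wavelength). This count does not depend on Z.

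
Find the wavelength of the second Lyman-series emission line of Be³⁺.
6.4073 nm

The lines of a series are numbered from the longest wavelength (smallest ΔE) outward; the second line is the transition from n = n_f + 2 to n_f.
The Lyman series has all transitions ending at n_f = 1.

For Be³⁺ (Z = 4), the second line (β-line) is the jump from n = 3 to n = 1:
E_3 = -13.6057 × 4² / 3² = -24.187911 eV
E_1 = -13.6057 × 4² / 1² = -217.691200 eV
ΔE = E_3 - E_1 = 193.503289 eV

λ = hc/E = 1239.84 eV·nm / 193.503289 eV
λ = 6.4073 nm

This is the β-line of the Lyman series in Be³⁺.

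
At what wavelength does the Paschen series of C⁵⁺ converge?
22.782 nm

The series limit corresponds to the transition from n = ∞ to n = 3.
This is the highest energy (shortest wavelength) transition in the Paschen series.

E_∞ = 0 eV
E_3 = -13.6057 × 6² / 3² = -54.42280 eV

Energy at series limit:
ΔE = E_∞ - E_3 = 0 - (-54.42280) = 54.42280 eV
λ = hc/E = 1239.84 eV·nm / 54.42280 eV = 22.782 nm

This energy equals the ionization energy from the n = 3 state of C⁵⁺.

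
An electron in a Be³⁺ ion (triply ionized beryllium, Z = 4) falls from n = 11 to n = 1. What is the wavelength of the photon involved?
5.74 nm

First, find the transition energy using E_n = -13.6057 Z² / n² eV:
E_11 = -13.6057 × 4² / 11² = -1.7991 eV
E_1 = -13.6057 × 4² / 1² = -217.6912 eV

Photon energy: |ΔE| = |E_1 - E_11| = 215.8921 eV

Convert to wavelength using E = hc/λ with hc = 1239.84 eV·nm:
λ = hc/E = 1239.84 eV·nm / 215.8921 eV
λ = 5.74 nm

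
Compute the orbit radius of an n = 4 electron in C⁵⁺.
0.1411 nm (or 1.4111 Å)

The Bohr radius formula is:
r_n = n² a₀ / Z

where a₀ = 0.0529177 nm is the Bohr radius.

For C⁵⁺ (Z = 6) at n = 4:
r_4 = 4² × 0.0529177 nm / 6
r_4 = 16 × 0.0529177 nm / 6
r_4 = 0.84668 nm / 6
r_4 = 0.1411 nm

The electron orbits at approximately 0.1411 nm from the nucleus.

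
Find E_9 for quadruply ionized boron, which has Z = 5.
-4.19929 eV

For hydrogen-like ions, the energy levels scale with Z²:
E_n = -13.6057 Z² / n² eV

For B⁴⁺ (Z = 5) at n = 9:
E_9 = -13.6057 × 5² / 9²
E_9 = -13.6057 × 25 / 81
E_9 = -340.1425 / 81
E_9 = -4.19929 eV

The energy is 25 times more negative than hydrogen at the same n due to the stronger nuclear charge.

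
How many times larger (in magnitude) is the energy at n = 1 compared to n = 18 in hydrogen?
324.000

Using E_n = -13.6057 Z² / n² eV with Z = 1:

E_1 = -13.6057 / 1² = -13.6057 / 1 = -13.605700000 eV
E_18 = -13.6057 / 18² = -13.6057 / 324 = -0.041992901 eV

The ratio is:
E_1/E_18 = (-13.605700000) / (-0.041992901)
E_1/E_18 = (-13.6057/1) / (-13.6057/324)
E_1/E_18 = 324/1
E_1/E_18 = 324.000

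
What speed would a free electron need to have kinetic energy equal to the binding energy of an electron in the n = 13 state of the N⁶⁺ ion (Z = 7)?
1.178e+06 m/s (or 0.39293% of c)

The binding energy at n = 13 for N⁶⁺ is:
E_13 = -13.6057 × 7²/13² = -3.9448479 eV
|E_13| = 3.9448479 eV

Convert to Joules:
KE = 3.9448479 eV × (1.602177 × 10⁻¹⁹ J/eV) = 6.32034e-19 J

Using KE = ½mv²:
v = √(2·KE/m_e)
v = √(2 × 6.32034e-19 J / 9.10938 × 10⁻³¹ kg)
v = 1.178e+06 m/s

This is approximately 0.39293% the speed of light.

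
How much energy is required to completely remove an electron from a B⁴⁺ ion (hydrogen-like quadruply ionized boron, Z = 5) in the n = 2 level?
85.036 eV

The ionization energy is the energy needed to remove the electron completely (n → ∞).

For a hydrogen-like ion with Z = 5, E_n = -13.6057 Z² / n² eV.

At n = 2: E_2 = -13.6057 × 5² / 2² = -85.035625 eV
At n = ∞: E_∞ = 0 eV

Ionization energy = E_∞ - E_2 = 0 - (-85.035625) = 85.035625 eV
Ionization energy ≈ 85.036 eV

This is also called the binding energy of the electron in state n = 2.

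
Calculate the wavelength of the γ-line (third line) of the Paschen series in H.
1093.51816 nm

The lines of a series are numbered from the longest wavelength (smallest ΔE) outward; the third line is the transition from n = n_f + 3 to n_f.
The Paschen series has all transitions ending at n_f = 3.

For H, the third line (γ-line) is the jump from n = 6 to n = 3:
E_6 = -13.6057 / 6² = -0.3779361111 eV
E_3 = -13.6057 / 3² = -1.5117444444 eV
ΔE = E_6 - E_3 = 1.1338083333 eV

λ = hc/E = 1239.84 eV·nm / 1.1338083333 eV
λ = 1093.51816 nm

This is the γ-line of the Paschen series in H.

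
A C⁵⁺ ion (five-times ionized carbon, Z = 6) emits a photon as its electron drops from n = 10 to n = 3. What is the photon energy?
49.525 eV

The energy levels are E_n = -13.6057 Z² eV / n².

Energy at n = 10: E_10 = -13.6057 × 6² / 10² = -4.898052 eV
Energy at n = 3: E_3 = -13.6057 × 6² / 3² = -54.422800 eV

For emission (electron falling to lower state), the photon energy is:
E_photon = E_10 - E_3 = |-4.898052 - (-54.422800)|
E_photon = 49.525 eV

This energy is carried away by the emitted photon.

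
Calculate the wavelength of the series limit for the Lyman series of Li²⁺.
10.12517 nm

The series limit corresponds to the transition from n = ∞ to n = 1.
This is the highest energy (shortest wavelength) transition in the Lyman series.

E_∞ = 0 eV
E_1 = -13.6057 × 3² / 1² = -122.4513000 eV

Energy at series limit:
ΔE = E_∞ - E_1 = 0 - (-122.4513000) = 122.4513000 eV
λ = hc/E = 1239.84 eV·nm / 122.4513000 eV = 10.12517 nm

This energy equals the ionization energy from the n = 1 state of Li²⁺.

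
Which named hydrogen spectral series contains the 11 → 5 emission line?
Pfund series

The spectral series in hydrogen are named based on the final (lower) energy level:
- Lyman series: n_final = 1 (ultraviolet)
- Balmer series: n_final = 2 (visible/near-UV)
- Paschen series: n_final = 3 (infrared)
- Brackett series: n_final = 4 (infrared)
- Pfund series: n_final = 5 (far infrared)

Since this transition ends at n = 5, it belongs to the Pfund series.

For reference, this 11 → 5 line has photon energy
ΔE = 13.6057 eV × (1/5² - 1/11²) = 0.43178419835 eV,
corresponding to wavelength λ = hc/ΔE = 1239.84 eV·nm / 0.43178419835 eV = 2871.43440 nm in the far infrared region.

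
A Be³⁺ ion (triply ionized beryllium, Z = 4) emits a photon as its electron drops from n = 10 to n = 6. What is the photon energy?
3.87007 eV

The energy levels are E_n = -13.6057 Z² eV / n².

Energy at n = 10: E_10 = -13.6057 × 4² / 10² = -2.17691200 eV
Energy at n = 6: E_6 = -13.6057 × 4² / 6² = -6.04697778 eV

For emission (electron falling to lower state), the photon energy is:
E_photon = E_10 - E_6 = |-2.17691200 - (-6.04697778)|
E_photon = 3.87007 eV

This energy is carried away by the emitted photon.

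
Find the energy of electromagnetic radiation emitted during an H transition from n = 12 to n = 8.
0.1181 eV

The energy levels are E_n = -13.6057 eV / n².

Energy at n = 12: E_12 = -13.6057 / 12² = -0.0944840 eV
Energy at n = 8: E_8 = -13.6057 / 8² = -0.2125891 eV

For emission (electron falling to lower state), the photon energy is:
E_photon = E_12 - E_8 = |-0.0944840 - (-0.2125891)|
E_photon = 0.1181 eV

This energy is carried away by the emitted photon.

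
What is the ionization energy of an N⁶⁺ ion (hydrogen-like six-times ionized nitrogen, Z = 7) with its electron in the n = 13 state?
3.945 eV

The ionization energy is the energy needed to remove the electron completely (n → ∞).

For a hydrogen-like ion with Z = 7, E_n = -13.6057 Z² / n² eV.

At n = 13: E_13 = -13.6057 × 7² / 13² = -3.944848 eV
At n = ∞: E_∞ = 0 eV

Ionization energy = E_∞ - E_13 = 0 - (-3.944848) = 3.944848 eV
Ionization energy ≈ 3.945 eV

This is also called the binding energy of the electron in state n = 13.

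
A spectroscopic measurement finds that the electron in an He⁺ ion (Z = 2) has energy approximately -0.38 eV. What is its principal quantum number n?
n = 12

The exact energy levels follow E_n = -13.6057 Z² / n² eV with Z = 2.

The measured value (-0.38 eV) is reported to only 2 significant figures, so we must test candidate n values and see which one matches to that precision.

Candidate energies:
  n = 10:  E = -13.6057 × 2² / 10² = -0.54423 eV
  n = 11:  E = -13.6057 × 2² / 11² = -0.44978 eV
  n = 12:  E = -13.6057 × 2² / 12² = -0.37794 eV  ← matches
  n = 13:  E = -13.6057 × 2² / 13² = -0.32203 eV
  n = 14:  E = -13.6057 × 2² / 14² = -0.27767 eV

Checking against the measurement of -0.38 eV (2 sig figs), only n = 12 agrees:
E_12 = -0.37794 eV, which rounds to -0.38 eV ✓

Therefore n = 12.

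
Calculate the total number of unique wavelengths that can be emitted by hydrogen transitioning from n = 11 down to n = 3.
36

The electron can occupy levels n = 3, 4, ..., 11 during de-excitation — that is m = 11 - 3 + 1 = 9 distinct levels.

The number of distinct spectral lines equals the number of ways to choose 2 of these m levels (each pair gives one possible emission transition):

Number of lines = m(m-1)/2 = 9×8/2 = 36

These correspond to all possible transitions between the 9 levels:
11 → 10, 11 → 9, 11 → 8, 11 → 7, 11 → 6, 11 → 5, 11 → 4, 11 → 3...

Each transition produces a photon with a unique energy (and thus wavelength). This count does not depend on Z.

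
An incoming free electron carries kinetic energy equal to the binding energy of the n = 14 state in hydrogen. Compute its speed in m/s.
1.56264e+05 m/s (or 0.052124% of c)

The binding energy at n = 14 for hydrogen is:
E_14 = -13.6057/14² = -0.0694168367 eV
|E_14| = 0.0694168367 eV

Convert to Joules:
KE = 0.0694168367 eV × (1.602177 × 10⁻¹⁹ J/eV) = 1.1121806e-20 J

Using KE = ½mv²:
v = √(2·KE/m_e)
v = √(2 × 1.1121806e-20 J / 9.10938 × 10⁻³¹ kg)
v = 1.56264e+05 m/s

This is approximately 0.052124% the speed of light.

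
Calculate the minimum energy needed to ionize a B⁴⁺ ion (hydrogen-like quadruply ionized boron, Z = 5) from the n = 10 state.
3.4014 eV

The ionization energy is the energy needed to remove the electron completely (n → ∞).

For a hydrogen-like ion with Z = 5, E_n = -13.6057 Z² / n² eV.

At n = 10: E_10 = -13.6057 × 5² / 10² = -3.4014250 eV
At n = ∞: E_∞ = 0 eV

Ionization energy = E_∞ - E_10 = 0 - (-3.4014250) = 3.4014250 eV
Ionization energy ≈ 3.4014 eV

This is also called the binding energy of the electron in state n = 10.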